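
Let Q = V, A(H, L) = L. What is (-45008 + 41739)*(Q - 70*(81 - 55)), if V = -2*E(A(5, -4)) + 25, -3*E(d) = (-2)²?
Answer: 17577413/3 ≈ 5.8591e+6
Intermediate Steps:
E(d) = -4/3 (E(d) = -⅓*(-2)² = -⅓*4 = -4/3)
V = 83/3 (V = -2*(-4/3) + 25 = 8/3 + 25 = 83/3 ≈ 27.667)
Q = 83/3 ≈ 27.667
(-45008 + 41739)*(Q - 70*(81 - 55)) = (-45008 + 41739)*(83/3 - 70*(81 - 55)) = -3269*(83/3 - 70*26) = -3269*(83/3 - 1820) = -3269*(-5377/3) = 17577413/3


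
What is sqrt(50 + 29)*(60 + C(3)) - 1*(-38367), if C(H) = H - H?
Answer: 38367 + 60*sqrt(79) ≈ 38900.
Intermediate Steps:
C(H) = 0
sqrt(50 + 29)*(60 + C(3)) - 1*(-38367) = sqrt(50 + 29)*(60 + 0) - 1*(-38367) = sqrt(79)*60 + 38367 = 60*sqrt(79) + 38367 = 38367 + 60*sqrt(79)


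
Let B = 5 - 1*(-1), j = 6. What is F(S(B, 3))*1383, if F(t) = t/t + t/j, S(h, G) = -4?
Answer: 461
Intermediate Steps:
B = 6 (B = 5 + 1 = 6)
F(t) = 1 + t/6 (F(t) = t/t + t/6 = 1 + t*(⅙) = 1 + t/6)
F(S(B, 3))*1383 = (1 + (⅙)*(-4))*1383 = (1 - ⅔)*1383 = (⅓)*1383 = 461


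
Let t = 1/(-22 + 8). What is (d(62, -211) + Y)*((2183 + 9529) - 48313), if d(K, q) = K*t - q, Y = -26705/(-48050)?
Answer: -509978093647/67270 ≈ -7.5811e+6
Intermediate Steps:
t = -1/14 (t = 1/(-14) = -1/14 ≈ -0.071429)
Y = 5341/9610 (Y = -26705*(-1/48050) = 5341/9610 ≈ 0.55578)
d(K, q) = -q - K/14 (d(K, q) = K*(-1/14) - q = -K/14 - q = -q - K/14)
(d(62, -211) + Y)*((2183 + 9529) - 48313) = ((-1*(-211) - 1/14*62) + 5341/9610)*((2183 + 9529) - 48313) = ((211 - 31/7) + 5341/9610)*(11712 - 48313) = (1446/7 + 5341/9610)*(-36601) = (13933447/67270)*(-36601) = -509978093647/67270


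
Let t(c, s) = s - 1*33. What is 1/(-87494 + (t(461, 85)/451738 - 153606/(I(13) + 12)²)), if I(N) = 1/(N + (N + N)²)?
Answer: -15444100282709/1367736474465627554 ≈ -1.1292e-5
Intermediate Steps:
t(c, s) = -33 + s (t(c, s) = s - 33 = -33 + s)
I(N) = 1/(N + 4*N²) (I(N) = 1/(N + (2*N)²) = 1/(N + 4*N²))
1/(-87494 + (t(461, 85)/451738 - 153606/(I(13) + 12)²)) = 1/(-87494 + ((-33 + 85)/451738 - 153606/(1/(13*(1 + 4*13)) + 12)²)) = 1/(-87494 + (52*(1/451738) - 153606/(1/(13*(1 + 52)) + 12)²)) = 1/(-87494 + (26/225869 - 153606/((1/13)/53 + 12)²)) = 1/(-87494 + (26/225869 - 153606/((1/13)*(1/53) + 12)²)) = 1/(-87494 + (26/225869 - 153606/(1/689 + 12)²)) = 1/(-87494 + (26/225869 - 153606/((8269/689)²))) = 1/(-87494 + (26/225869 - 153606/68376361/474721)) = 1/(-87494 + (26/225869 - 153606*474721/68376361)) = 1/(-87494 + (26/225869 - 72919993926/68376361)) = 1/(-87494 - 16470364330286308/15444100282709) = 1/(-1367736474465627554/15444100282709) = -15444100282709/1367736474465627554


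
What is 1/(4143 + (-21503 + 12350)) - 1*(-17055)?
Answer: 85445549/5010 ≈ 17055.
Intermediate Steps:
1/(4143 + (-21503 + 12350)) - 1*(-17055) = 1/(4143 - 9153) + 17055 = 1/(-5010) + 17055 = -1/5010 + 17055 = 85445549/5010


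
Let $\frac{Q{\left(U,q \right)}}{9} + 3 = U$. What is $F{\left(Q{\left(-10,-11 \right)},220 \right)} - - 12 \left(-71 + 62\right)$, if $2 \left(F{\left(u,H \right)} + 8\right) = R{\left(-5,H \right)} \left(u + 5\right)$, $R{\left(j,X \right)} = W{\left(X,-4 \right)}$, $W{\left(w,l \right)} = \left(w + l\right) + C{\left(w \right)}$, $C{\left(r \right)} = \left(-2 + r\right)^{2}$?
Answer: $-2673556$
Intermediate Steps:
$Q{\left(U,q \right)} = -27 + 9 U$
$W{\left(w,l \right)} = l + w + \left(-2 + w\right)^{2}$ ($W{\left(w,l \right)} = \left(w + l\right) + \left(-2 + w\right)^{2} = \left(l + w\right) + \left(-2 + w\right)^{2} = l + w + \left(-2 + w\right)^{2}$)
$R{\left(j,X \right)} = -4 + X + \left(-2 + X\right)^{2}$
$F{\left(u,H \right)} = -8 + \frac{H \left(-3 + H\right) \left(5 + u\right)}{2}$ ($F{\left(u,H \right)} = -8 + \frac{H \left(-3 + H\right) \left(u + 5\right)}{2} = -8 + \frac{H \left(-3 + H\right) \left(5 + u\right)}{2}$)
$F{\left(Q{\left(-10,-11 \right)},220 \right)} - - 12 \left(-71 + 62\right) = \left(-8 - 1650 + \frac{5 \cdot 220^{2}}{2} + \frac{\left(-27 + 9 \left(-10\right)\right) 220^{2}}{2} - 330 \left(-27 + 9 \left(-10\right)\right)\right) - - 12 \left(-71 + 62\right) = \left(-8 - 1650 + \frac{5}{2} \cdot 48400 + \frac{1}{2} \left(-27 - 90\right) 48400 - 330 \left(-27 - 90\right)\right) - \left(-12\right) \left(-9\right) = \left(-8 - 1650 + 121000 + \frac{1}{2} \left(-117\right) 48400 - 330 \left(-117\right)\right) - 108 = \left(-8 - 1650 + 121000 - 2831400 + 38610\right) - 108 = -2673448 - 108 = -2673556$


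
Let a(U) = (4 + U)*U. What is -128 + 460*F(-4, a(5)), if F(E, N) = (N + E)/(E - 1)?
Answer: -3900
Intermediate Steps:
a(U) = U*(4 + U)
F(E, N) = (E + N)/(-1 + E)
-128 + 460*F(-4, a(5)) = -128 + 460*((-4 + 5*(4 + 5))/(-1 - 4)) = -128 + 460*((-4 + 5*9)/(-5)) = -128 + 460*(-(-4 + 45)/5) = -128 + 460*(-⅕*41) = -128 + 460*(-41/5) = -128 - 3772 = -3900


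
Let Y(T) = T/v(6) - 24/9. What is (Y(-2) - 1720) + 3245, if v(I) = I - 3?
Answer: 4565/3 ≈ 1521.7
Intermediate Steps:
v(I) = -3 + I
Y(T) = -8/3 + T/3 (Y(T) = T/(-3 + 6) - 24/9 = T/3 - 24*⅑ = T*(⅓) - 8/3 = T/3 - 8/3 = -8/3 + T/3)
(Y(-2) - 1720) + 3245 = ((-8/3 + (⅓)*(-2)) - 1720) + 3245 = ((-8/3 - ⅔) - 1720) + 3245 = (-10/3 - 1720) + 3245 = -5170/3 + 3245 = 4565/3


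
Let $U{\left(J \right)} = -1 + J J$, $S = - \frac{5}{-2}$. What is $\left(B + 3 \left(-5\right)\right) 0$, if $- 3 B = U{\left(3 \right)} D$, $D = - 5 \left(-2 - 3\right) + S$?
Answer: $0$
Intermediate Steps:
$S = \frac{5}{2}$ ($S = \left(-5\right) \left(- \frac{1}{2}\right) = \frac{5}{2} \approx 2.5$)
$U{\left(J \right)} = -1 + J^{2}$
$D = \frac{55}{2}$ ($D = - 5 \left(-2 - 3\right) + \frac{5}{2} = \left(-5\right) \left(-5\right) + \frac{5}{2} = 25 + \frac{5}{2} = \frac{55}{2} \approx 27.5$)
$B = - \frac{220}{3}$ ($B = - \frac{\left(-1 + 3^{2}\right) \frac{55}{2}}{3} = - \frac{\left(-1 + 9\right) \frac{55}{2}}{3} = - \frac{8 \cdot \frac{55}{2}}{3} = \left(- \frac{1}{3}\right) 220 = - \frac{220}{3} \approx -73.333$)
$\left(B + 3 \left(-5\right)\right) 0 = \left(- \frac{220}{3} + 3 \left(-5\right)\right) 0 = \left(- \frac{220}{3} - 15\right) 0 = \left(- \frac{265}{3}\right) 0 = 0$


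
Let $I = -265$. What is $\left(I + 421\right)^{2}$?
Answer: $24336$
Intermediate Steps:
$\left(I + 421\right)^{2} = \left(-265 + 421\right)^{2} = 156^{2} = 24336$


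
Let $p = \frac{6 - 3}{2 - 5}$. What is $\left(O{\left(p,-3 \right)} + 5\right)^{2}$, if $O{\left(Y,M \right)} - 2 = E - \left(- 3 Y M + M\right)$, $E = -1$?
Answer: $324$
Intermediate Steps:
$p = -1$ ($p = \frac{3}{-3} = 3 \left(- \frac{1}{3}\right) = -1$)
$O{\left(Y,M \right)} = 1 - M + 3 M Y$ ($O{\left(Y,M \right)} = 2 - \left(1 + M + - 3 Y M\right) = 2 - \left(1 + M - 3 M Y\right) = 1 - M + 3 M Y$)
$\left(O{\left(p,-3 \right)} + 5\right)^{2} = \left(\left(1 - -3 + 3 \left(-3\right) \left(-1\right)\right) + 5\right)^{2} = \left(\left(1 + 3 + 9\right) + 5\right)^{2} = \left(13 + 5\right)^{2} = 18^{2} = 324$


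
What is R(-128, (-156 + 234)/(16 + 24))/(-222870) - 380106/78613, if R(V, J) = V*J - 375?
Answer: -141108537567/29200798850 ≈ -4.8324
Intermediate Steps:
R(V, J) = -375 + J*V (R(V, J) = J*V - 375 = -375 + J*V)
R(-128, (-156 + 234)/(16 + 24))/(-222870) - 380106/78613 = (-375 + ((-156 + 234)/(16 + 24))*(-128))/(-222870) - 380106/78613 = (-375 + (78/40)*(-128))*(-1/222870) - 380106*1/78613 = (-375 + (78*(1/40))*(-128))*(-1/222870) - 380106/78613 = (-375 + (39/20)*(-128))*(-1/222870) - 380106/78613 = (-375 - 1248/5)*(-1/222870) - 380106/78613 = -3123/5*(-1/222870) - 380106/78613 = 1041/371450 - 380106/78613 = -141108537567/29200798850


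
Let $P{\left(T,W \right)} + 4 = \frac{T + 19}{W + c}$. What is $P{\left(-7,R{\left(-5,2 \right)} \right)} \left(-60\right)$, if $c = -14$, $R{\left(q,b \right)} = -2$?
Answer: $285$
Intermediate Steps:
$P{\left(T,W \right)} = -4 + \frac{19 + T}{-14 + W}$ ($P{\left(T,W \right)} = -4 + \frac{T + 19}{W - 14} = -4 + \frac{19 + T}{-14 + W}$)
$P{\left(-7,R{\left(-5,2 \right)} \right)} \left(-60\right) = \frac{75 - 7 - -8}{-14 - 2} \left(-60\right) = \frac{75 - 7 + 8}{-16} \left(-60\right) = \left(- \frac{1}{16}\right) 76 \left(-60\right) = \left(- \frac{19}{4}\right) \left(-60\right) = 285$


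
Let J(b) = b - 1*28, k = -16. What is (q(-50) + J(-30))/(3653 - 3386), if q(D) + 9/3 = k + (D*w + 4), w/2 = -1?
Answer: 9/89 ≈ 0.10112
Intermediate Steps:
w = -2 (w = 2*(-1) = -2)
q(D) = -15 - 2*D (q(D) = -3 + (-16 + (D*(-2) + 4)) = -3 + (-16 + (-2*D + 4)) = -3 + (-16 + (4 - 2*D)) = -3 + (-12 - 2*D) = -15 - 2*D)
J(b) = -28 + b (J(b) = b - 28 = -28 + b)
(q(-50) + J(-30))/(3653 - 3386) = ((-15 - 2*(-50)) + (-28 - 30))/(3653 - 3386) = ((-15 + 100) - 58)/267 = (85 - 58)*(1/267) = 27*(1/267) = 9/89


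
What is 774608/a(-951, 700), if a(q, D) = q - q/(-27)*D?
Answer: -6971472/230459 ≈ -30.250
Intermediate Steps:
a(q, D) = q + D*q/27 (a(q, D) = q - q*(-1/27)*D = q - (-q/27)*D = q - (-1)*D*q/27 = q + D*q/27)
774608/a(-951, 700) = 774608/(((1/27)*(-951)*(27 + 700))) = 774608/(((1/27)*(-951)*727)) = 774608/(-230459/9) = 774608*(-9/230459) = -6971472/230459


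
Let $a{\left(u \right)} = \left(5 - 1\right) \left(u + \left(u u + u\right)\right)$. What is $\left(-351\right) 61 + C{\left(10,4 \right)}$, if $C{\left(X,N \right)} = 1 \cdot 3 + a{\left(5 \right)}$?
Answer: $-21268$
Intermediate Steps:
$a{\left(u \right)} = 4 u^{2} + 8 u$ ($a{\left(u \right)} = 4 \left(u + \left(u^{2} + u\right)\right) = 4 \left(u + \left(u + u^{2}\right)\right) = 4 \left(u^{2} + 2 u\right) = 4 u^{2} + 8 u$)
$C{\left(X,N \right)} = 143$ ($C{\left(X,N \right)} = 1 \cdot 3 + 4 \cdot 5 \left(2 + 5\right) = 3 + 4 \cdot 5 \cdot 7 = 3 + 140 = 143$)
$\left(-351\right) 61 + C{\left(10,4 \right)} = \left(-351\right) 61 + 143 = -21411 + 143 = -21268$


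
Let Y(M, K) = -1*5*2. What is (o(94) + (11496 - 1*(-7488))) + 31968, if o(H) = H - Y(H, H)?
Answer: 51056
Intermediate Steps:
Y(M, K) = -10 (Y(M, K) = -5*2 = -10)
o(H) = 10 + H (o(H) = H - 1*(-10) = H + 10 = 10 + H)
(o(94) + (11496 - 1*(-7488))) + 31968 = ((10 + 94) + (11496 - 1*(-7488))) + 31968 = (104 + (11496 + 7488)) + 31968 = (104 + 18984) + 31968 = 19088 + 31968 = 51056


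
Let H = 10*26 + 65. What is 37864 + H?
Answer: 38189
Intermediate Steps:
H = 325 (H = 260 + 65 = 325)
37864 + H = 37864 + 325 = 38189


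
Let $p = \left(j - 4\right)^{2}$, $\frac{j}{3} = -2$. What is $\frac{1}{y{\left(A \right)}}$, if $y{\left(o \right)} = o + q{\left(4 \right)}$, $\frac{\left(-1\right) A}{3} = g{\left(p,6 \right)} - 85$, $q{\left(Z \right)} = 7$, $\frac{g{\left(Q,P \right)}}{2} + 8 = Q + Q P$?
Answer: $- \frac{1}{3890} \approx -0.00025707$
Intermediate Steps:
$j = -6$ ($j = 3 \left(-2\right) = -6$)
$p = 100$ ($p = \left(-6 - 4\right)^{2} = \left(-10\right)^{2} = 100$)
$g{\left(Q,P \right)} = -16 + 2 Q + 2 P Q$ ($g{\left(Q,P \right)} = -16 + 2 \left(Q + Q P\right) = -16 + 2 \left(Q + P Q\right) = -16 + \left(2 Q + 2 P Q\right) = -16 + 2 Q + 2 P Q$)
$A = -3897$ ($A = - 3 \left(\left(-16 + 2 \cdot 100 + 2 \cdot 6 \cdot 100\right) - 85\right) = - 3 \left(\left(-16 + 200 + 1200\right) - 85\right) = - 3 \left(1384 - 85\right) = \left(-3\right) 1299 = -3897$)
$y{\left(o \right)} = 7 + o$ ($y{\left(o \right)} = o + 7 = 7 + o$)
$\frac{1}{y{\left(A \right)}} = \frac{1}{7 - 3897} = \frac{1}{-3890} = - \frac{1}{3890}$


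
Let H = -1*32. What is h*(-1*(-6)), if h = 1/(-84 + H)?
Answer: -3/58 ≈ -0.051724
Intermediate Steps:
H = -32
h = -1/116 (h = 1/(-84 - 32) = 1/(-116) = -1/116 ≈ -0.0086207)
h*(-1*(-6)) = -(-1)*(-6)/116 = -1/116*6 = -3/58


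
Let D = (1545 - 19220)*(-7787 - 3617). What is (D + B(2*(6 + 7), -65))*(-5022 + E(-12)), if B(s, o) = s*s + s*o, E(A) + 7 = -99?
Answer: -1033623709808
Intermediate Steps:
E(A) = -106 (E(A) = -7 - 99 = -106)
D = 201565700 (D = -17675*(-11404) = 201565700)
B(s, o) = s² + o*s
(D + B(2*(6 + 7), -65))*(-5022 + E(-12)) = (201565700 + (2*(6 + 7))*(-65 + 2*(6 + 7)))*(-5022 - 106) = (201565700 + (2*13)*(-65 + 2*13))*(-5128) = (201565700 + 26*(-65 + 26))*(-5128) = (201565700 + 26*(-39))*(-5128) = (201565700 - 1014)*(-5128) = 201564686*(-5128) = -1033623709808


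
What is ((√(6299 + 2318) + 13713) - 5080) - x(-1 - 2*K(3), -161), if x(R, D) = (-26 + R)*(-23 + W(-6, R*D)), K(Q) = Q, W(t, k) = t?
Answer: 7676 + √8617 ≈ 7768.8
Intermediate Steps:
x(R, D) = 754 - 29*R (x(R, D) = (-26 + R)*(-23 - 6) = (-26 + R)*(-29) = 754 - 29*R)
((√(6299 + 2318) + 13713) - 5080) - x(-1 - 2*K(3), -161) = ((√(6299 + 2318) + 13713) - 5080) - (754 - 29*(-1 - 2*3)) = ((√8617 + 13713) - 5080) - (754 - 29*(-1 - 6)) = ((13713 + √8617) - 5080) - (754 - 29*(-7)) = (8633 + √8617) - (754 + 203) = (8633 + √8617) - 1*957 = (8633 + √8617) - 957 = 7676 + √8617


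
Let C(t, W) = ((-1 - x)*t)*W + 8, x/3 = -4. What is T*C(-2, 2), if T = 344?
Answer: -12384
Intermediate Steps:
x = -12 (x = 3*(-4) = -12)
C(t, W) = 8 + 11*W*t (C(t, W) = ((-1 - 1*(-12))*t)*W + 8 = ((-1 + 12)*t)*W + 8 = (11*t)*W + 8 = 11*W*t + 8 = 8 + 11*W*t)
T*C(-2, 2) = 344*(8 + 11*2*(-2)) = 344*(8 - 44) = 344*(-36) = -12384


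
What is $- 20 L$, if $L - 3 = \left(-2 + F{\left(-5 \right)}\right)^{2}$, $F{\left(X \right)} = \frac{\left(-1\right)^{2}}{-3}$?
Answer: $- \frac{1520}{9} \approx -168.89$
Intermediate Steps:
$F{\left(X \right)} = - \frac{1}{3}$ ($F{\left(X \right)} = 1 \left(- \frac{1}{3}\right) = - \frac{1}{3}$)
$L = \frac{76}{9}$ ($L = 3 + \left(-2 - \frac{1}{3}\right)^{2} = 3 + \left(- \frac{7}{3}\right)^{2} = 3 + \frac{49}{9} = \frac{76}{9} \approx 8.4444$)
$- 20 L = \left(-20\right) \frac{76}{9} = - \frac{1520}{9}$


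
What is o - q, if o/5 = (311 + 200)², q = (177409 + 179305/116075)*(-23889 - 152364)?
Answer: 725943411922463/23215 ≈ 3.1270e+10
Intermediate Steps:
q = -725913102302388/23215 (q = (177409 + 179305*(1/116075))*(-176253) = (177409 + 35861/23215)*(-176253) = (4118585796/23215)*(-176253) = -725913102302388/23215 ≈ -3.1269e+10)
o = 1305605 (o = 5*(311 + 200)² = 5*511² = 5*261121 = 1305605)
o - q = 1305605 - 1*(-725913102302388/23215) = 1305605 + 725913102302388/23215 = 725943411922463/23215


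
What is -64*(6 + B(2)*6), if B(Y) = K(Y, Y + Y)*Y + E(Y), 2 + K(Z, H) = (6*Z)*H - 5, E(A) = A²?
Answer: -33408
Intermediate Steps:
K(Z, H) = -7 + 6*H*Z (K(Z, H) = -2 + ((6*Z)*H - 5) = -2 + (6*H*Z - 5) = -2 + (-5 + 6*H*Z) = -7 + 6*H*Z)
B(Y) = Y² + Y*(-7 + 12*Y²) (B(Y) = (-7 + 6*(Y + Y)*Y)*Y + Y² = (-7 + 6*(2*Y)*Y)*Y + Y² = (-7 + 12*Y²)*Y + Y² = Y*(-7 + 12*Y²) + Y² = Y² + Y*(-7 + 12*Y²))
-64*(6 + B(2)*6) = -64*(6 + (2*(-7 + 2 + 12*2²))*6) = -64*(6 + (2*(-7 + 2 + 12*4))*6) = -64*(6 + (2*(-7 + 2 + 48))*6) = -64*(6 + (2*43)*6) = -64*(6 + 86*6) = -64*(6 + 516) = -64*522 = -33408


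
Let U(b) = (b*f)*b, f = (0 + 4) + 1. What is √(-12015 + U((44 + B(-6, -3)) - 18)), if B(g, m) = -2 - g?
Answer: 3*I*√835 ≈ 86.689*I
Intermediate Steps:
f = 5 (f = 4 + 1 = 5)
U(b) = 5*b² (U(b) = (b*5)*b = (5*b)*b = 5*b²)
√(-12015 + U((44 + B(-6, -3)) - 18)) = √(-12015 + 5*((44 + (-2 - 1*(-6))) - 18)²) = √(-12015 + 5*((44 + (-2 + 6)) - 18)²) = √(-12015 + 5*((44 + 4) - 18)²) = √(-12015 + 5*(48 - 18)²) = √(-12015 + 5*30²) = √(-12015 + 5*900) = √(-12015 + 4500) = √(-7515) = 3*I*√835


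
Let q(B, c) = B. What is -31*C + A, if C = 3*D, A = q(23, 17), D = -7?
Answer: 674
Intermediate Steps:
A = 23
C = -21 (C = 3*(-7) = -21)
-31*C + A = -31*(-21) + 23 = 651 + 23 = 674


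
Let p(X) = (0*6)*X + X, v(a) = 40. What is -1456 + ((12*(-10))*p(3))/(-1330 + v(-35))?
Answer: -62596/43 ≈ -1455.7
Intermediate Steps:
p(X) = X (p(X) = 0*X + X = 0 + X = X)
-1456 + ((12*(-10))*p(3))/(-1330 + v(-35)) = -1456 + ((12*(-10))*3)/(-1330 + 40) = -1456 + (-120*3)/(-1290) = -1456 - 1/1290*(-360) = -1456 + 12/43 = -62596/43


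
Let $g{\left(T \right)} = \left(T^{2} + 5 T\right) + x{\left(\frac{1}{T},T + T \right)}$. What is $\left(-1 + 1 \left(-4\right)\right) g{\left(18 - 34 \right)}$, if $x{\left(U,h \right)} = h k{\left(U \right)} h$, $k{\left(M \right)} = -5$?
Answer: $24720$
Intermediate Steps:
$x{\left(U,h \right)} = - 5 h^{2}$ ($x{\left(U,h \right)} = h \left(-5\right) h = - 5 h h = - 5 h^{2}$)
$g{\left(T \right)} = - 19 T^{2} + 5 T$ ($g{\left(T \right)} = \left(T^{2} + 5 T\right) - 5 \left(T + T\right)^{2} = \left(T^{2} + 5 T\right) - 5 \left(2 T\right)^{2} = \left(T^{2} + 5 T\right) - 5 \cdot 4 T^{2} = \left(T^{2} + 5 T\right) - 20 T^{2} = - 19 T^{2} + 5 T$)
$\left(-1 + 1 \left(-4\right)\right) g{\left(18 - 34 \right)} = \left(-1 + 1 \left(-4\right)\right) \left(18 - 34\right) \left(5 - 19 \left(18 - 34\right)\right) = \left(-1 - 4\right) \left(18 - 34\right) \left(5 - 19 \left(18 - 34\right)\right) = - 5 \left(- 16 \left(5 - -304\right)\right) = - 5 \left(- 16 \left(5 + 304\right)\right) = - 5 \left(\left(-16\right) 309\right) = \left(-5\right) \left(-4944\right) = 24720$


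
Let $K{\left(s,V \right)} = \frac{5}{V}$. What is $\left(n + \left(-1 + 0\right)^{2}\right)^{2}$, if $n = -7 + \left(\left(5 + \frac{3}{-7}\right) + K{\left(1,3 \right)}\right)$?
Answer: $\frac{25}{441} \approx 0.056689$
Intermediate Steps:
$n = - \frac{16}{21}$ ($n = -7 + \left(\left(5 + \frac{3}{-7}\right) + \frac{5}{3}\right) = -7 + \left(\left(5 + 3 \left(- \frac{1}{7}\right)\right) + 5 \cdot \frac{1}{3}\right) = -7 + \left(\left(5 - \frac{3}{7}\right) + \frac{5}{3}\right) = -7 + \left(\frac{32}{7} + \frac{5}{3}\right) = -7 + \frac{131}{21} = - \frac{16}{21} \approx -0.7619$)
$\left(n + \left(-1 + 0\right)^{2}\right)^{2} = \left(- \frac{16}{21} + \left(-1 + 0\right)^{2}\right)^{2} = \left(- \frac{16}{21} + \left(-1\right)^{2}\right)^{2} = \left(- \frac{16}{21} + 1\right)^{2} = \left(\frac{5}{21}\right)^{2} = \frac{25}{441}$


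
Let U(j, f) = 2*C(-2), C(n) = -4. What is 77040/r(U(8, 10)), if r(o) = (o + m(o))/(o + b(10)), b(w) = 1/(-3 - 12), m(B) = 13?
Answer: -621456/5 ≈ -1.2429e+5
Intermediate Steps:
b(w) = -1/15 (b(w) = 1/(-15) = -1/15)
U(j, f) = -8 (U(j, f) = 2*(-4) = -8)
r(o) = (13 + o)/(-1/15 + o) (r(o) = (o + 13)/(o - 1/15) = (13 + o)/(-1/15 + o))
77040/r(U(8, 10)) = 77040/((15*(13 - 8)/(-1 + 15*(-8)))) = 77040/((15*5/(-1 - 120))) = 77040/((15*5/(-121))) = 77040/((15*(-1/121)*5)) = 77040/(-75/121) = 77040*(-121/75) = -621456/5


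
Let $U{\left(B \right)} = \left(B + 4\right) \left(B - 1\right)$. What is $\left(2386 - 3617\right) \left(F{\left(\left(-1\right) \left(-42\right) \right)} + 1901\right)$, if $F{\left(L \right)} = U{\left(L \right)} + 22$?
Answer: $-4688879$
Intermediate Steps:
$U{\left(B \right)} = \left(-1 + B\right) \left(4 + B\right)$ ($U{\left(B \right)} = \left(4 + B\right) \left(-1 + B\right) = \left(-1 + B\right) \left(4 + B\right)$)
$F{\left(L \right)} = 18 + L^{2} + 3 L$ ($F{\left(L \right)} = \left(-4 + L^{2} + 3 L\right) + 22 = 18 + L^{2} + 3 L$)
$\left(2386 - 3617\right) \left(F{\left(\left(-1\right) \left(-42\right) \right)} + 1901\right) = \left(2386 - 3617\right) \left(\left(18 + \left(\left(-1\right) \left(-42\right)\right)^{2} + 3 \left(\left(-1\right) \left(-42\right)\right)\right) + 1901\right) = - 1231 \left(\left(18 + 42^{2} + 3 \cdot 42\right) + 1901\right) = - 1231 \left(\left(18 + 1764 + 126\right) + 1901\right) = - 1231 \left(1908 + 1901\right) = \left(-1231\right) 3809 = -4688879$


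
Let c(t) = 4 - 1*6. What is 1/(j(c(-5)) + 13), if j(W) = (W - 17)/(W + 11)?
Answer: 9/98 ≈ 0.091837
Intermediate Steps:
c(t) = -2 (c(t) = 4 - 6 = -2)
j(W) = (-17 + W)/(11 + W)
1/(j(c(-5)) + 13) = 1/((-17 - 2)/(11 - 2) + 13) = 1/(-19/9 + 13) = 1/(98/9) = 9/98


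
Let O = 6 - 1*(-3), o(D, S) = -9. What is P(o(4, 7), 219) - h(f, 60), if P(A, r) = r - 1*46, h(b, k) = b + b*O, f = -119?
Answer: 1363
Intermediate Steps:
O = 9 (O = 6 + 3 = 9)
h(b, k) = 10*b (h(b, k) = b + b*9 = b + 9*b = 10*b)
P(A, r) = -46 + r (P(A, r) = r - 46 = -46 + r)
P(o(4, 7), 219) - h(f, 60) = (-46 + 219) - 10*(-119) = 173 - 1*(-1190) = 173 + 1190 = 1363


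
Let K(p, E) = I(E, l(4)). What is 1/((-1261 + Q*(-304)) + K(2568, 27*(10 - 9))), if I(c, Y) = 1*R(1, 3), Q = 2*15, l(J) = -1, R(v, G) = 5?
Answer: -1/10376 ≈ -9.6376e-5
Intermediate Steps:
Q = 30
I(c, Y) = 5 (I(c, Y) = 1*5 = 5)
K(p, E) = 5
1/((-1261 + Q*(-304)) + K(2568, 27*(10 - 9))) = 1/((-1261 + 30*(-304)) + 5) = 1/((-1261 - 9120) + 5) = 1/(-10381 + 5) = 1/(-10376) = -1/10376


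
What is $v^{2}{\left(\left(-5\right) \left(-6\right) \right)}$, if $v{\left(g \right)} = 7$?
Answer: $49$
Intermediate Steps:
$v^{2}{\left(\left(-5\right) \left(-6\right) \right)} = 7^{2} = 49$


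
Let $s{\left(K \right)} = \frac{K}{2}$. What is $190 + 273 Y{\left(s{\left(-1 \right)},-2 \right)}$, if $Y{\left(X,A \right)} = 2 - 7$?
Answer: $-1175$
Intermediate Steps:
$s{\left(K \right)} = \frac{K}{2}$ ($s{\left(K \right)} = K \frac{1}{2} = \frac{K}{2}$)
$Y{\left(X,A \right)} = -5$
$190 + 273 Y{\left(s{\left(-1 \right)},-2 \right)} = 190 + 273 \left(-5\right) = 190 - 1365 = -1175$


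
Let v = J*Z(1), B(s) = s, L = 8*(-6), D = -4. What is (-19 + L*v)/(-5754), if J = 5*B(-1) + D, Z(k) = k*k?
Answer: -59/822 ≈ -0.071776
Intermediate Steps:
L = -48
Z(k) = k²
J = -9 (J = 5*(-1) - 4 = -5 - 4 = -9)
v = -9 (v = -9*1² = -9*1 = -9)
(-19 + L*v)/(-5754) = (-19 - 48*(-9))/(-5754) = (-19 + 432)*(-1/5754) = 413*(-1/5754) = -59/822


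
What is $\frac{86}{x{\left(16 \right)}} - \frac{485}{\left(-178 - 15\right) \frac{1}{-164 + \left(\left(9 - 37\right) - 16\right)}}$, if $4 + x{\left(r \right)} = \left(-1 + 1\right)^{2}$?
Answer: $- \frac{210059}{386} \approx -544.19$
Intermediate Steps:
$x{\left(r \right)} = -4$ ($x{\left(r \right)} = -4 + \left(-1 + 1\right)^{2} = -4 + 0^{2} = -4 + 0 = -4$)
$\frac{86}{x{\left(16 \right)}} - \frac{485}{\left(-178 - 15\right) \frac{1}{-164 + \left(\left(9 - 37\right) - 16\right)}} = \frac{86}{-4} - \frac{485}{\left(-178 - 15\right) \frac{1}{-164 + \left(\left(9 - 37\right) - 16\right)}} = 86 \left(- \frac{1}{4}\right) - \frac{485}{\left(-193\right) \frac{1}{-164 - 44}} = - \frac{43}{2} - \frac{485}{\left(-193\right) \frac{1}{-164 - 44}} = - \frac{43}{2} - \frac{485}{\left(-193\right) \frac{1}{-208}} = - \frac{43}{2} - \frac{485}{\left(-193\right) \left(- \frac{1}{208}\right)} = - \frac{43}{2} - \frac{485}{\frac{193}{208}} = - \frac{43}{2} - \frac{100880}{193} = - \frac{210059}{386}$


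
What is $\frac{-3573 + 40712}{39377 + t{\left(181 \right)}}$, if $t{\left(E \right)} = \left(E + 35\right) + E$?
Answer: $\frac{37139}{39774} \approx 0.93375$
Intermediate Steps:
$t{\left(E \right)} = 35 + 2 E$ ($t{\left(E \right)} = \left(35 + E\right) + E = 35 + 2 E$)
$\frac{-3573 + 40712}{39377 + t{\left(181 \right)}} = \frac{-3573 + 40712}{39377 + \left(35 + 2 \cdot 181\right)} = \frac{37139}{39377 + \left(35 + 362\right)} = \frac{37139}{39377 + 397} = \frac{37139}{39774}$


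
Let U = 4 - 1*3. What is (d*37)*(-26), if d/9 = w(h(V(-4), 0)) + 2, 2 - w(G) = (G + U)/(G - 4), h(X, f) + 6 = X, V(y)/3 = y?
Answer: -307359/11 ≈ -27942.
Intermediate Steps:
V(y) = 3*y
U = 1 (U = 4 - 3 = 1)
h(X, f) = -6 + X
w(G) = 2 - (1 + G)/(-4 + G) (w(G) = 2 - (G + 1)/(G - 4) = 2 - (1 + G)/(-4 + G))
d = 639/22 (d = 9*((-9 + (-6 + 3*(-4)))/(-4 + (-6 + 3*(-4))) + 2) = 9*((-9 + (-6 - 12))/(-4 + (-6 - 12)) + 2) = 9*((-9 - 18)/(-4 - 18) + 2) = 9*(-27/(-22) + 2) = 9*(-1/22*(-27) + 2) = 9*(27/22 + 2) = 9*(71/22) = 639/22 ≈ 29.045)
(d*37)*(-26) = ((639/22)*37)*(-26) = (23643/22)*(-26) = -307359/11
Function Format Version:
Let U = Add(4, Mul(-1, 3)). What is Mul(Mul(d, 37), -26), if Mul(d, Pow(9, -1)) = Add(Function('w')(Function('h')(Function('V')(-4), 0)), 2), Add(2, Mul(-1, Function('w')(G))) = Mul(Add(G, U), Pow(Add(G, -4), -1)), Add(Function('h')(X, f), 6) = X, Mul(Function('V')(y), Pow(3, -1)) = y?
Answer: Rational(-307359, 11) ≈ -27942.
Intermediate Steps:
Function('V')(y) = Mul(3, y)
U = 1 (U = Add(4, -3) = 1)
Function('h')(X, f) = Add(-6, X)
Function('w')(G) = Add(2, Mul(-1, Pow(Add(-4, G), -1), Add(1, G))) (Function('w')(G) = Add(2, Mul(-1, Mul(Add(G, 1), Pow(Add(G, -4), -1)))) = Add(2, Mul(-1, Mul(Add(1, G), Pow(Add(-4, G), -1)))) = Add(2, Mul(-1, Mul(Pow(Add(-4, G), -1), Add(1, G)))) = Add(2, Mul(-1, Pow(Add(-4, G), -1), Add(1, G))))
d = Rational(639, 22) (d = Mul(9, Add(Mul(Pow(Add(-4, Add(-6, Mul(3, -4))), -1), Add(-9, Add(-6, Mul(3, -4)))), 2)) = Mul(9, Add(Mul(Pow(Add(-4, Add(-6, -12)), -1), Add(-9, Add(-6, -12))), 2)) = Mul(9, Add(Mul(Pow(Add(-4, -18), -1), Add(-9, -18)), 2)) = Mul(9, Add(Mul(Pow(-22, -1), -27), 2)) = Mul(9, Add(Mul(Rational(-1, 22), -27), 2)) = Mul(9, Add(Rational(27, 22), 2)) = Mul(9, Rational(71, 22)) = Rational(639, 22) ≈ 29.045)
Mul(Mul(d, 37), -26) = Mul(Mul(Rational(639, 22), 37), -26) = Mul(Rational(23643, 22), -26) = Rational(-307359, 11)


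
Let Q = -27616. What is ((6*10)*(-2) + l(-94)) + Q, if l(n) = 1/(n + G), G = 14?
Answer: -2218881/80 ≈ -27736.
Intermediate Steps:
l(n) = 1/(14 + n) (l(n) = 1/(n + 14) = 1/(14 + n))
((6*10)*(-2) + l(-94)) + Q = ((6*10)*(-2) + 1/(14 - 94)) - 27616 = (60*(-2) + 1/(-80)) - 27616 = (-120 - 1/80) - 27616 = -9601/80 - 27616 = -2218881/80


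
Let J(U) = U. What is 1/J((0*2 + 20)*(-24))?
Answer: -1/480 ≈ -0.0020833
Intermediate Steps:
1/J((0*2 + 20)*(-24)) = 1/((0*2 + 20)*(-24)) = 1/((0 + 20)*(-24)) = 1/(20*(-24)) = 1/(-480) = -1/480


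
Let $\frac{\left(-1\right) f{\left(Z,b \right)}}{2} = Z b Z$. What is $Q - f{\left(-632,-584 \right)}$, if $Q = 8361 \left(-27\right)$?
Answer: $-466752979$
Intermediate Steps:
$f{\left(Z,b \right)} = - 2 b Z^{2}$ ($f{\left(Z,b \right)} = - 2 Z b Z = - 2 Z Z b = - 2 b Z^{2}$)
$Q = -225747$
$Q - f{\left(-632,-584 \right)} = -225747 - \left(-2\right) \left(-584\right) \left(-632\right)^{2} = -225747 - \left(-2\right) \left(-584\right) 399424 = -225747 - 466527232 = -466752979$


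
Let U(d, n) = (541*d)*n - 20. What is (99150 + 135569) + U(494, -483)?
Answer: -128848983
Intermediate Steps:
U(d, n) = -20 + 541*d*n (U(d, n) = 541*d*n - 20 = -20 + 541*d*n)
(99150 + 135569) + U(494, -483) = (99150 + 135569) + (-20 + 541*494*(-483)) = 234719 + (-20 - 129083682) = 234719 - 129083702 = -128848983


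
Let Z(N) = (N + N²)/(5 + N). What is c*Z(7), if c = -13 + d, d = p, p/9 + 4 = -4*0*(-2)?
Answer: -686/3 ≈ -228.67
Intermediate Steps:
p = -36 (p = -36 + 9*(-4*0*(-2)) = -36 + 9*(0*(-2)) = -36 + 9*0 = -36 + 0 = -36)
Z(N) = (N + N²)/(5 + N)
d = -36
c = -49 (c = -13 - 36 = -49)
c*Z(7) = -343*(1 + 7)/(5 + 7) = -343*8/12 = -49*14/3 = -686/3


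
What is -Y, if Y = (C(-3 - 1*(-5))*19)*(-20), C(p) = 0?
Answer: 0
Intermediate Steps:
Y = 0 (Y = (0*19)*(-20) = 0*(-20) = 0)
-Y = -1*0 = 0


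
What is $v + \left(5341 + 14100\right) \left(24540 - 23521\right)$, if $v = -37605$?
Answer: $19772774$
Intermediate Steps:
$v + \left(5341 + 14100\right) \left(24540 - 23521\right) = -37605 + \left(5341 + 14100\right) \left(24540 - 23521\right) = -37605 + 19441 \cdot 1019 = -37605 + 19810379 = 19772774$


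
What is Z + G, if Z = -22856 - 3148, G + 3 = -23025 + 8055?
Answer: -40977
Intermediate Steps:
G = -14973 (G = -3 + (-23025 + 8055) = -3 - 14970 = -14973)
Z = -26004
Z + G = -26004 - 14973 = -40977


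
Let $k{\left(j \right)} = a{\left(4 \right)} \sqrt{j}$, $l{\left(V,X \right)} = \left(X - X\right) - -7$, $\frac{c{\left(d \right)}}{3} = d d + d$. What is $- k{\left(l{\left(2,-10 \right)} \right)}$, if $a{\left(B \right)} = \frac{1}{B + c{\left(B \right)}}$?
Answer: $- \frac{\sqrt{7}}{64} \approx -0.04134$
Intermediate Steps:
$c{\left(d \right)} = 3 d + 3 d^{2}$ ($c{\left(d \right)} = 3 \left(d d + d\right) = 3 \left(d^{2} + d\right) = 3 \left(d + d^{2}\right) = 3 d + 3 d^{2}$)
$l{\left(V,X \right)} = 7$ ($l{\left(V,X \right)} = 0 + 7 = 7$)
$a{\left(B \right)} = \frac{1}{B + 3 B \left(1 + B\right)}$
$k{\left(j \right)} = \frac{\sqrt{j}}{64}$ ($k{\left(j \right)} = \frac{1}{4 \left(4 + 3 \cdot 4\right)} \sqrt{j} = \frac{1}{4 \left(4 + 12\right)} \sqrt{j} = \frac{1}{4 \cdot 16} \sqrt{j} = \frac{1}{4} \cdot \frac{1}{16} \sqrt{j} = \frac{\sqrt{j}}{64}$)
$- k{\left(l{\left(2,-10 \right)} \right)} = - \frac{\sqrt{7}}{64}$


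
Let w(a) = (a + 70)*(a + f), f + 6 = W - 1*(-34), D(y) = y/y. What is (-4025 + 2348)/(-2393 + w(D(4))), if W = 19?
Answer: -1677/1015 ≈ -1.6522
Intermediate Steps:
D(y) = 1
f = 47 (f = -6 + (19 - 1*(-34)) = -6 + (19 + 34) = -6 + 53 = 47)
w(a) = (47 + a)*(70 + a) (w(a) = (a + 70)*(a + 47) = (70 + a)*(47 + a) = (47 + a)*(70 + a))
(-4025 + 2348)/(-2393 + w(D(4))) = (-4025 + 2348)/(-2393 + (3290 + 1**2 + 117*1)) = -1677/(-2393 + (3290 + 1 + 117)) = -1677/(-2393 + 3408) = -1677/1015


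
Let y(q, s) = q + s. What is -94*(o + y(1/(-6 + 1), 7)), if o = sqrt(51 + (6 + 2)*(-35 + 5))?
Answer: -3196/5 - 282*I*sqrt(21) ≈ -639.2 - 1292.3*I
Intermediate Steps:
o = 3*I*sqrt(21) (o = sqrt(51 + 8*(-30)) = sqrt(51 - 240) = sqrt(-189) = 3*I*sqrt(21) ≈ 13.748*I)
-94*(o + y(1/(-6 + 1), 7)) = -94*(3*I*sqrt(21) + (1/(-6 + 1) + 7)) = -94*(3*I*sqrt(21) + (1/(-5) + 7)) = -94*(3*I*sqrt(21) + (-1/5 + 7)) = -94*(3*I*sqrt(21) + 34/5) = -94*(34/5 + 3*I*sqrt(21)) = -3196/5 - 282*I*sqrt(21)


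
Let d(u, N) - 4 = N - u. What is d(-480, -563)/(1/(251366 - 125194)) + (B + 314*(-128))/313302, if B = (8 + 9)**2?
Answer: -22147980819/2222 ≈ -9.9676e+6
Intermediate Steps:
d(u, N) = 4 + N - u (d(u, N) = 4 + (N - u) = 4 + N - u)
B = 289 (B = 17**2 = 289)
d(-480, -563)/(1/(251366 - 125194)) + (B + 314*(-128))/313302 = (4 - 563 - 1*(-480))/(1/(251366 - 125194)) + (289 + 314*(-128))/313302 = (4 - 563 + 480)/(1/126172) + (289 - 40192)*(1/313302) = -79/1/126172 - 39903*1/313302 = -79*126172 - 283/2222 = -9967588 - 283/2222 = -22147980819/2222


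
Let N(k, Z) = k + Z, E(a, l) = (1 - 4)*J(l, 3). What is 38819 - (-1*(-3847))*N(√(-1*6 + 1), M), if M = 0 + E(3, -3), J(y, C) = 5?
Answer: 96524 - 3847*I*√5 ≈ 96524.0 - 8602.2*I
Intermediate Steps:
E(a, l) = -15 (E(a, l) = (1 - 4)*5 = -3*5 = -15)
M = -15 (M = 0 - 15 = -15)
N(k, Z) = Z + k
38819 - (-1*(-3847))*N(√(-1*6 + 1), M) = 38819 - (-1*(-3847))*(-15 + √(-1*6 + 1)) = 38819 - 3847*(-15 + √(-6 + 1)) = 38819 - 3847*(-15 + √(-5)) = 38819 - 3847*(-15 + I*√5) = 38819 - (-57705 + 3847*I*√5) = 38819 + (57705 - 3847*I*√5) = 96524 - 3847*I*√5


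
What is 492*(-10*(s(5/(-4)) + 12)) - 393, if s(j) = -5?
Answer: -34833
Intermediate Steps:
492*(-10*(s(5/(-4)) + 12)) - 393 = 492*(-10*(-5 + 12)) - 393 = 492*(-10*7) - 393 = 492*(-70) - 393 = -34440 - 393 = -34833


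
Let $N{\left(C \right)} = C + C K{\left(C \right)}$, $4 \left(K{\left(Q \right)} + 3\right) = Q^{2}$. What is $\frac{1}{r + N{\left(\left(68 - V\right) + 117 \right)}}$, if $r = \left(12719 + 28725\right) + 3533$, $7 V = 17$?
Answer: $\frac{343}{537136105} \approx 6.3857 \cdot 10^{-7}$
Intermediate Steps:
$V = \frac{17}{7}$ ($V = \frac{1}{7} \cdot 17 = \frac{17}{7} \approx 2.4286$)
$r = 44977$ ($r = 41444 + 3533 = 44977$)
$K{\left(Q \right)} = -3 + \frac{Q^{2}}{4}$
$N{\left(C \right)} = C + C \left(-3 + \frac{C^{2}}{4}\right)$
$\frac{1}{r + N{\left(\left(68 - V\right) + 117 \right)}} = \frac{1}{44977 + \frac{\left(\left(68 - \frac{17}{7}\right) + 117\right) \left(-8 + \left(\left(68 - \frac{17}{7}\right) + 117\right)^{2}\right)}{4}} = \frac{1}{44977 + \frac{\left(\frac{459}{7} + 117\right) \left(-8 + \left(\frac{459}{7} + 117\right)^{2}\right)}{4}} = \frac{1}{44977 + \frac{1}{4} \cdot \frac{1278}{7} \left(-8 + \left(\frac{1278}{7}\right)^{2}\right)} = \frac{1}{44977 + \frac{1}{4} \cdot \frac{1278}{7} \left(-8 + \frac{1633284}{49}\right)} = \frac{1}{44977 + \frac{1}{4} \cdot \frac{1278}{7} \cdot \frac{1632892}{49}} = \frac{1}{44977 + \frac{521708994}{343}} = \frac{1}{\frac{537136105}{343}} = \frac{343}{537136105}$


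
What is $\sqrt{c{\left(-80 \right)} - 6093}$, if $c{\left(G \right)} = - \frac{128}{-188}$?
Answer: $\frac{i \sqrt{13457933}}{47} \approx 78.053 i$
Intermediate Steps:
$c{\left(G \right)} = \frac{32}{47}$ ($c{\left(G \right)} = \left(-128\right) \left(- \frac{1}{188}\right) = \frac{32}{47}$)
$\sqrt{c{\left(-80 \right)} - 6093} = \sqrt{\frac{32}{47} - 6093} = \sqrt{- \frac{286339}{47}} = \frac{i \sqrt{13457933}}{47}$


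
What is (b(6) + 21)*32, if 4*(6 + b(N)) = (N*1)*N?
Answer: 768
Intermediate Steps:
b(N) = -6 + N²/4 (b(N) = -6 + ((N*1)*N)/4 = -6 + (N*N)/4 = -6 + N²/4)
(b(6) + 21)*32 = ((-6 + (¼)*6²) + 21)*32 = ((-6 + (¼)*36) + 21)*32 = ((-6 + 9) + 21)*32 = (3 + 21)*32 = 24*32 = 768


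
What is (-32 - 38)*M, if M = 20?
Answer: -1400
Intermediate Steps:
(-32 - 38)*M = (-32 - 38)*20 = -70*20 = -1400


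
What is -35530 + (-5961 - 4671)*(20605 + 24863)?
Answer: -483451306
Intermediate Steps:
-35530 + (-5961 - 4671)*(20605 + 24863) = -35530 - 10632*45468 = -35530 - 483415776 = -483451306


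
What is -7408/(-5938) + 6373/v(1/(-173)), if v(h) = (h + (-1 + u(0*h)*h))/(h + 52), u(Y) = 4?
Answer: -170197666503/528482 ≈ -3.2205e+5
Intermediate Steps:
v(h) = (-1 + 5*h)/(52 + h) (v(h) = (h + (-1 + 4*h))/(h + 52) = (-1 + 5*h)/(52 + h))
-7408/(-5938) + 6373/v(1/(-173)) = -7408/(-5938) + 6373/(((-1 + 5/(-173))/(52 + 1/(-173)))) = -7408*(-1/5938) + 6373/(((-1 + 5*(-1/173))/(52 - 1/173))) = 3704/2969 + 6373/(((-1 - 5/173)/(8995/173))) = 3704/2969 + 6373/(((173/8995)*(-178/173))) = 3704/2969 + 6373/(-178/8995) = 3704/2969 + 6373*(-8995/178) = 3704/2969 - 57325135/178 = -170197666503/528482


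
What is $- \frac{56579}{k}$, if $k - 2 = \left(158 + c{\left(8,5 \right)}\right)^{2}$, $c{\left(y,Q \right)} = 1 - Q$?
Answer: $- \frac{56579}{23718} \approx -2.3855$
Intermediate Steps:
$k = 23718$ ($k = 2 + \left(158 + \left(1 - 5\right)\right)^{2} = 2 + \left(158 - 4\right)^{2} = 2 + 154^{2} = 2 + 23716 = 23718$)
$- \frac{56579}{k} = - \frac{56579}{23718}$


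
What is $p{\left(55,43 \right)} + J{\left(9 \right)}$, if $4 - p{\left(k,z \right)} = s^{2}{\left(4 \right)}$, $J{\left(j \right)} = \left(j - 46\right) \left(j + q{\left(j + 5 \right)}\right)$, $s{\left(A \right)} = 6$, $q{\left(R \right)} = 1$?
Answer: $-402$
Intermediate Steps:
$J{\left(j \right)} = \left(1 + j\right) \left(-46 + j\right)$ ($J{\left(j \right)} = \left(j - 46\right) \left(j + 1\right) = \left(-46 + j\right) \left(1 + j\right) = \left(1 + j\right) \left(-46 + j\right)$)
$p{\left(k,z \right)} = -32$ ($p{\left(k,z \right)} = 4 - 6^{2} = 4 - 36 = -32$)
$p{\left(55,43 \right)} + J{\left(9 \right)} = -32 - \left(451 - 81\right) = -32 - 370 = -402$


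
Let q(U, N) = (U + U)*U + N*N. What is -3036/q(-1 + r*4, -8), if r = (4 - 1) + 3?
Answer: -46/17 ≈ -2.7059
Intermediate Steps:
r = 6 (r = 3 + 3 = 6)
q(U, N) = N**2 + 2*U**2 (q(U, N) = (2*U)*U + N**2 = 2*U**2 + N**2 = N**2 + 2*U**2)
-3036/q(-1 + r*4, -8) = -3036/((-8)**2 + 2*(-1 + 6*4)**2) = -3036/(64 + 2*(-1 + 24)**2) = -3036/(64 + 2*23**2) = -3036/(64 + 2*529) = -3036/(64 + 1058) = -3036/1122 = -3036*1/1122 = -46/17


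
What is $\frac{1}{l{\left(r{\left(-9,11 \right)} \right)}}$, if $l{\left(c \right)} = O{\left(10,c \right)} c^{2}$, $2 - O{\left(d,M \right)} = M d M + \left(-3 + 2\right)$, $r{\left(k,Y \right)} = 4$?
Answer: $- \frac{1}{2512} \approx -0.00039809$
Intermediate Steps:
$O{\left(d,M \right)} = 3 - d M^{2}$ ($O{\left(d,M \right)} = 2 - \left(M d M + \left(-3 + 2\right)\right) = 2 - \left(d M^{2} - 1\right) = 2 - \left(-1 + d M^{2}\right) = 3 - d M^{2}$)
$l{\left(c \right)} = c^{2} \left(3 - 10 c^{2}\right)$ ($l{\left(c \right)} = \left(3 - 10 c^{2}\right) c^{2} = c^{2} \left(3 - 10 c^{2}\right)$)
$\frac{1}{l{\left(r{\left(-9,11 \right)} \right)}} = \frac{1}{4^{2} \left(3 - 10 \cdot 4^{2}\right)} = \frac{1}{16 \left(3 - 160\right)} = \frac{1}{16 \left(-157\right)} = \frac{1}{-2512} = - \frac{1}{2512}$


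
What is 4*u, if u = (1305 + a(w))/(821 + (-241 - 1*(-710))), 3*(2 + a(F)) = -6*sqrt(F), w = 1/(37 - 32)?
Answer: 2606/645 - 4*sqrt(5)/3225 ≈ 4.0375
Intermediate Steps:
w = 1/5 ≈ 0.20000
a(F) = -2 - 2*sqrt(F) (a(F) = -2 + (-6*sqrt(F))/3 = -2 - 2*sqrt(F))
u = 1303/1290 - sqrt(5)/3225 (u = (1305 + (-2 - 2*sqrt(5)/5))/(821 + (-241 - 1*(-710))) = (1305 + (-2 - 2*sqrt(5)/5))/(821 + (-241 + 710)) = (1305 + (-2 - 2*sqrt(5)/5))/(821 + 469) = (1303 - 2*sqrt(5)/5)/1290 = (1303 - 2*sqrt(5)/5)*(1/1290) = 1303/1290 - sqrt(5)/3225 ≈ 1.0094)
4*u = 4*(1303/1290 - sqrt(5)/3225) = 2606/645 - 4*sqrt(5)/3225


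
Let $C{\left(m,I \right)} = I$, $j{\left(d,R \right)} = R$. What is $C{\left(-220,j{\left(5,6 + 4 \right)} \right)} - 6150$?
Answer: $-6140$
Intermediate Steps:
$C{\left(-220,j{\left(5,6 + 4 \right)} \right)} - 6150 = \left(6 + 4\right) - 6150 = 10 - 6150 = -6140$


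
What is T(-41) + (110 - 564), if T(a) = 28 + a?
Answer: -467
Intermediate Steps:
T(-41) + (110 - 564) = (28 - 41) + (110 - 564) = -13 - 454 = -467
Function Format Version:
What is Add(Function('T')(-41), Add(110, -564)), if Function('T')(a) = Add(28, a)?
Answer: -467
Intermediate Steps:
Add(Function('T')(-41), Add(110, -564)) = Add(Add(28, -41), Add(110, -564)) = Add(-13, -454) = -467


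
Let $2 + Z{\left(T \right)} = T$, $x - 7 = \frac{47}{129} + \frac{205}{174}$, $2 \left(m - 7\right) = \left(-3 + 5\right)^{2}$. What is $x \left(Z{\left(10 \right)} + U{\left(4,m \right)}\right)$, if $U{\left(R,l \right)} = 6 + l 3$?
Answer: $\frac{873505}{2494} \approx 350.24$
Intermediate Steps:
$m = 9$ ($m = 7 + \frac{\left(-3 + 5\right)^{2}}{2} = 7 + \frac{2^{2}}{2} = 7 + \frac{1}{2} \cdot 4 = 7 + 2 = 9$)
$x = \frac{21305}{2494}$ ($x = 7 + \left(\frac{47}{129} + \frac{205}{174}\right) = 7 + \frac{3847}{2494} = \frac{21305}{2494} \approx 8.5425$)
$Z{\left(T \right)} = -2 + T$
$U{\left(R,l \right)} = 6 + 3 l$
$x \left(Z{\left(10 \right)} + U{\left(4,m \right)}\right) = \frac{21305 \left(\left(-2 + 10\right) + \left(6 + 3 \cdot 9\right)\right)}{2494} = \frac{21305 \left(8 + \left(6 + 27\right)\right)}{2494} = \frac{21305 \left(8 + 33\right)}{2494} = \frac{21305}{2494} \cdot 41 = \frac{873505}{2494}$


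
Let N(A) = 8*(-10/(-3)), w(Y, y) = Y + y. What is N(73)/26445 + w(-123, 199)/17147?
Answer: 1480244/272071449 ≈ 0.0054406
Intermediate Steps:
N(A) = 80/3 (N(A) = 8*(-10*(-⅓)) = 8*(10/3) = 80/3)
N(73)/26445 + w(-123, 199)/17147 = (80/3)/26445 + (-123 + 199)/17147 = (80/3)*(1/26445) + 76*(1/17147) = 16/15867 + 76/17147 = 1480244/272071449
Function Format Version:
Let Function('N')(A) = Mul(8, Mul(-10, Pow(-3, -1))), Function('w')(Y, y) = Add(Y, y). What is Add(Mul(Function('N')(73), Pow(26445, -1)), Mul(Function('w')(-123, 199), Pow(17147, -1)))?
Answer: Rational(1480244, 272071449) ≈ 0.0054406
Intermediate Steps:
Function('N')(A) = Rational(80, 3) (Function('N')(A) = Mul(8, Mul(-10, Rational(-1, 3))) = Mul(8, Rational(10, 3)) = Rational(80, 3))
Add(Mul(Function('N')(73), Pow(26445, -1)), Mul(Function('w')(-123, 199), Pow(17147, -1))) = Add(Mul(Rational(80, 3), Pow(26445, -1)), Mul(Add(-123, 199), Pow(17147, -1))) = Add(Mul(Rational(80, 3), Rational(1, 26445)), Mul(76, Rational(1, 17147))) = Add(Rational(16, 15867), Rational(76, 17147)) = Rational(1480244, 272071449)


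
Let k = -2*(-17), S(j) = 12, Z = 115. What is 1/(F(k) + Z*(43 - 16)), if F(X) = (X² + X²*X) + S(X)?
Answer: 1/43577 ≈ 2.2948e-5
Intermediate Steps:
k = 34
F(X) = 12 + X² + X³ (F(X) = (X² + X²*X) + 12 = (X² + X³) + 12 = 12 + X² + X³)
1/(F(k) + Z*(43 - 16)) = 1/((12 + 34² + 34³) + 115*(43 - 16)) = 1/((12 + 1156 + 39304) + 115*27) = 1/(40472 + 3105) = 1/43577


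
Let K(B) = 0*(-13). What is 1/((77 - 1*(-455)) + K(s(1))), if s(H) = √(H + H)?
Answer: 1/532 ≈ 0.0018797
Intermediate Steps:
s(H) = √2*√H (s(H) = √(2*H) = √2*√H)
K(B) = 0
1/((77 - 1*(-455)) + K(s(1))) = 1/((77 - 1*(-455)) + 0) = 1/((77 + 455) + 0) = 1/(532 + 0) = 1/532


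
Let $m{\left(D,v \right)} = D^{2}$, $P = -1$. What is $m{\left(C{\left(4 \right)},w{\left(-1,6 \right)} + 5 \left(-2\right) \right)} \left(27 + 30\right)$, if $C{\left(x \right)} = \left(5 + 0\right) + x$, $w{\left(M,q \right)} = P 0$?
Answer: $4617$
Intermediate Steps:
$w{\left(M,q \right)} = 0$ ($w{\left(M,q \right)} = \left(-1\right) 0 = 0$)
$C{\left(x \right)} = 5 + x$
$m{\left(C{\left(4 \right)},w{\left(-1,6 \right)} + 5 \left(-2\right) \right)} \left(27 + 30\right) = \left(5 + 4\right)^{2} \left(27 + 30\right) = 9^{2} \cdot 57 = 81 \cdot 57 = 4617$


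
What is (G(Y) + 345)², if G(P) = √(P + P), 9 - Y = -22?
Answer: (345 + √62)² ≈ 1.2452e+5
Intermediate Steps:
Y = 31 (Y = 9 - 1*(-22) = 9 + 22 = 31)
G(P) = √2*√P (G(P) = √(2*P) = √2*√P)
(G(Y) + 345)² = (√2*√31 + 345)² = (√62 + 345)² = (345 + √62)²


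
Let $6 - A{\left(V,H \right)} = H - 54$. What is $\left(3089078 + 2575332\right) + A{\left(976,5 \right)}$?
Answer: $5664465$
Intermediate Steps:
$A{\left(V,H \right)} = 60 - H$ ($A{\left(V,H \right)} = 6 - \left(H - 54\right) = 6 - \left(-54 + H\right) = 60 - H$)
$\left(3089078 + 2575332\right) + A{\left(976,5 \right)} = \left(3089078 + 2575332\right) + \left(60 - 5\right) = 5664410 + \left(60 - 5\right) = 5664410 + 55 = 5664465$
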